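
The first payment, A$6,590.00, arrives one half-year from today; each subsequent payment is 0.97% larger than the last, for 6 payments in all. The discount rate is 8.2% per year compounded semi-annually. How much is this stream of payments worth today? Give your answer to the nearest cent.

Periodic rate r = 0.082/2 per half-year; n is counted in half-years.
Growing ordinary annuity: PV = PMT₁ × [1 − ((1+g)/(1+r))^n] / (r − g) = 6,590 × [1 − ((1+0.0097)/(1+r))^6] / (r − 0.0097) = A$35,239.53.

A$35,239.53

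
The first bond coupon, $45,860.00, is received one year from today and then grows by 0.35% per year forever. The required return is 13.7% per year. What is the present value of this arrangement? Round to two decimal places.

$343,520.60

Periodic rate r = 0.137 per year.
Growing perpetuity (Gordon): PV = PMT₁ / (r − g) = 45,860 / (r − 0.0035) = $343,520.60.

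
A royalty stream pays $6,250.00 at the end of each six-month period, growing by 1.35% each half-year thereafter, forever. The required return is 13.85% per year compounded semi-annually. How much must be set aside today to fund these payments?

Periodic rate r = 0.1385/2 per half-year.
Growing perpetuity (Gordon): PV = PMT₁ / (r − g) = 6,250 / (r − 0.0135) = $112,107.62.

$112,107.62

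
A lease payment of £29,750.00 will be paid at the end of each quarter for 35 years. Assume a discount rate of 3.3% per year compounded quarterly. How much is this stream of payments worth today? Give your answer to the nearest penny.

£2,464,547.96

This is an ordinary annuity: 140 payments of £29,750.00 at the end of each quarter.
Periodic rate r = 0.033/4 per quarter; n is counted in quarters.
PV = PMT × [(1 − (1+r)^−n)/r] = 29,750 × [1 − (1+r)^−140] / r = £2,464,547.96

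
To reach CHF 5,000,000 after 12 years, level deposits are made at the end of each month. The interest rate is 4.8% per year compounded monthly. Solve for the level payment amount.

CHF 25,744.47

Level ordinary annuity; solve FV = PMT × [((1+r)^n − 1)/r] for PMT.
Periodic rate r = 0.048/12 per month; n is counted in months.
With n = 144: PMT = 5,000,000 / ([((1+r)^n − 1)/r]) = CHF 25,744.47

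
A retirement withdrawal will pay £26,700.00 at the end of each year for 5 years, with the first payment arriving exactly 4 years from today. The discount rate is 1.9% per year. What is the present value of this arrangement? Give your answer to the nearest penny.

Ordinary annuity of 5 payments, first payment at period 4.
Periodic rate r = 0.019 per year.
The ordinary-annuity PV formula values the stream one period before the first payment (period 3); discount that back 3 periods:
PV₀ = 26,700 × [1 − (1+r)^−5] / r × (1+r)^−3 = £119,286.14

£119,286.14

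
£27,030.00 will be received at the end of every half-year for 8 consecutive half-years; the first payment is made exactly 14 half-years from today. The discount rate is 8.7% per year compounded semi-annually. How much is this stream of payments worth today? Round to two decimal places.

Ordinary annuity of 8 payments, first payment at period 14.
Periodic rate r = 0.087/2 per half-year; n is counted in half-years.
The ordinary-annuity PV formula values the stream one period before the first payment (period 13); discount that back 13 periods:
PV₀ = 27,030 × [1 − (1+r)^−8] / r × (1+r)^−13 = £103,129.53

£103,129.53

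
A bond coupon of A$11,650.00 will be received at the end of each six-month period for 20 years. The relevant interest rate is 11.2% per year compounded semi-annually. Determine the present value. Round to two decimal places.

A$184,507.92

This is an ordinary annuity: 40 payments of A$11,650.00 at the end of each six-month period.
Periodic rate r = 0.112/2 per half-year; n is counted in half-years.
PV = PMT × [(1 − (1+r)^−n)/r] = 11,650 × [1 − (1+r)^−40] / r = A$184,507.92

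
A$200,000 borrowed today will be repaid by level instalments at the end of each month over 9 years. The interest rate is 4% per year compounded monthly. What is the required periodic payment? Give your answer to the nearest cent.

A$2,208.19

Level ordinary annuity; solve PV = PMT × [(1 − (1+r)^−n)/r] for PMT.
Periodic rate r = 0.04/12 per month; n is counted in months.
With n = 108: PMT = 200,000 / ([(1 − (1+r)^−n)/r]) = A$2,208.19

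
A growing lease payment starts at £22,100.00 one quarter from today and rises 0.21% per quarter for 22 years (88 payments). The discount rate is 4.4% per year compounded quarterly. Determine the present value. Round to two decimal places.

£1,342,701.86

Periodic rate r = 0.044/4 per quarter; n is counted in quarters.
Growing ordinary annuity: PV = PMT₁ × [1 − ((1+g)/(1+r))^n] / (r − g) = 22,100 × [1 − ((1+0.0021)/(1+r))^88] / (r − 0.0021) = £1,342,701.86.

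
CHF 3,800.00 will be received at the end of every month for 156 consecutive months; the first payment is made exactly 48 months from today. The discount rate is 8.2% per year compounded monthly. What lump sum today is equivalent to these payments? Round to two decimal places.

CHF 264,219.63

Ordinary annuity of 156 payments, first payment at period 48.
Periodic rate r = 0.082/12 per month; n is counted in months.
The ordinary-annuity PV formula values the stream one period before the first payment (period 47); discount that back 47 periods:
PV₀ = 3,800 × [1 − (1+r)^−156] / r × (1+r)^−47 = CHF 264,219.63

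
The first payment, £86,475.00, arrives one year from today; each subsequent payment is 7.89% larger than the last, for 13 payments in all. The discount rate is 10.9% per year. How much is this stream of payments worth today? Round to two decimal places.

£863,971.93

Periodic rate r = 0.109 per year.
Growing ordinary annuity: PV = PMT₁ × [1 − ((1+g)/(1+r))^n] / (r − g) = 86,475 × [1 − ((1+0.0789)/(1+r))^13] / (r − 0.0789) = £863,971.93.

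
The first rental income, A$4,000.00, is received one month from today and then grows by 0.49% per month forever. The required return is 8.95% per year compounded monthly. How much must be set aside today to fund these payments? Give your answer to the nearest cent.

Periodic rate r = 0.0895/12 per month.
Growing perpetuity (Gordon): PV = PMT₁ / (r − g) = 4,000 / (r − 0.0049) = A$1,563,517.92.

A$1,563,517.92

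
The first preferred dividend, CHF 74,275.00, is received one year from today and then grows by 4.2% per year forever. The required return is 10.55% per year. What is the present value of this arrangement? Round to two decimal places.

CHF 1,169,685.04

Periodic rate r = 0.1055 per year.
Growing perpetuity (Gordon): PV = PMT₁ / (r − g) = 74,275 / (r − 0.042) = CHF 1,169,685.04.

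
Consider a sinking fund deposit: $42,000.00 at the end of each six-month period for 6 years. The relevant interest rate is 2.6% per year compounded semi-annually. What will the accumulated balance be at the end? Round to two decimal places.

This is an ordinary annuity: 12 deposits of $42,000.00 at the end of each six-month period.
Periodic rate r = 0.026/2 per half-year; n is counted in half-years.
FV = PMT × [((1+r)^n − 1)/r] = 42,000 × [(1+r)^12 − 1] / r = $541,644.20

$541,644.20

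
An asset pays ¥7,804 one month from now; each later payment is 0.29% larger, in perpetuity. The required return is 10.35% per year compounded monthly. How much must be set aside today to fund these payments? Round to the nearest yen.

¥1,363,144

Periodic rate r = 0.1035/12 per month.
Growing perpetuity (Gordon): PV = PMT₁ / (r − g) = 7,804 / (r − 0.0029) = ¥1,363,144.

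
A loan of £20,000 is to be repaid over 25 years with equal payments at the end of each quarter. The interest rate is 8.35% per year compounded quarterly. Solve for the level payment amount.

Level ordinary annuity; solve PV = PMT × [(1 − (1+r)^−n)/r] for PMT.
Periodic rate r = 0.0835/4 per quarter; n is counted in quarters.
With n = 100: PMT = 20,000 / ([(1 − (1+r)^−n)/r]) = £478.07

£478.07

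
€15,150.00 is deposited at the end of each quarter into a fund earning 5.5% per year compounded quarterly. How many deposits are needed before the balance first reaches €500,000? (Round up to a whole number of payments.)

Periodic rate r = 0.055/4 per quarter; n is counted in quarters.
Ordinary annuity FV: 500,000 = 15,150 × [((1+r)^n − 1)/r].
(1+r)^n = 1 + 500,000 × r / 15,150, so n = ln(1 + 500,000·r/15,150) / ln(1+r) = 27.40.
Round up to a whole number of payments: n = 28.

28 payments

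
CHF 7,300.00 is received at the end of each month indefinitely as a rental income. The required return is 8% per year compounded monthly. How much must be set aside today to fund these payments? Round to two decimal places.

CHF 1,095,000.00

Periodic rate r = 0.08/12 per month.
Level perpetuity: PV = PMT / r = 7,300 / (0.08/12) = CHF 1,095,000.00.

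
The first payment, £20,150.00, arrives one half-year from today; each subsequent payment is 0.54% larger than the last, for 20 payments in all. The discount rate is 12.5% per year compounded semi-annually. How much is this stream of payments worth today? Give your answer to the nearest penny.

£235,983.40

Periodic rate r = 0.125/2 per half-year; n is counted in half-years.
Growing ordinary annuity: PV = PMT₁ × [1 − ((1+g)/(1+r))^n] / (r − g) = 20,150 × [1 − ((1+0.0054)/(1+r))^20] / (r − 0.0054) = £235,983.40.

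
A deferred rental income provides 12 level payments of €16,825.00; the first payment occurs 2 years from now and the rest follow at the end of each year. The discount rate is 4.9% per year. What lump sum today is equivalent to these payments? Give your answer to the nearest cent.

€142,963.62

Ordinary annuity of 12 payments, first payment at period 2.
Periodic rate r = 0.049 per year.
The ordinary-annuity PV formula values the stream one period before the first payment (period 1); discount that back 1 periods:
PV₀ = 16,825 × [1 − (1+r)^−12] / r × (1+r)^−1 = €142,963.62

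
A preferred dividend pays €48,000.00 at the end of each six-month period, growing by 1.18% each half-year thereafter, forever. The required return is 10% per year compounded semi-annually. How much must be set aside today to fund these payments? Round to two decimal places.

€1,256,544.50

Periodic rate r = 0.1/2 per half-year.
Growing perpetuity (Gordon): PV = PMT₁ / (r − g) = 48,000 / (r − 0.0118) = €1,256,544.50.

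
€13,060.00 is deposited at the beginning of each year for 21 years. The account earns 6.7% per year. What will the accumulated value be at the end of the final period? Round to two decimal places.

This is an annuity due: 21 deposits of €13,060.00 at the beginning of each year.
Periodic rate r = 0.067 per year.
FV = PMT × [((1+r)^n − 1)/r] × (1+r) = 13,060 × [(1+r)^21 − 1] / r × (1+r) = €603,882.96

€603,882.96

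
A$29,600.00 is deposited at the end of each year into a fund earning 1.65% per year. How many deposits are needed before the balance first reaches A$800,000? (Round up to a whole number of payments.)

Periodic rate r = 0.0165 per year.
Ordinary annuity FV: 800,000 = 29,600 × [((1+r)^n − 1)/r].
(1+r)^n = 1 + 800,000 × r / 29,600, so n = ln(1 + 800,000·r/29,600) / ln(1+r) = 22.53.
Round up to a whole number of payments: n = 23.

23 payments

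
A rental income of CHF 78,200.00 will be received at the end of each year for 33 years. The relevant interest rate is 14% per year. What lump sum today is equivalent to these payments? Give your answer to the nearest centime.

CHF 551,171.65

This is an ordinary annuity: 33 payments of CHF 78,200.00 at the end of each year.
Periodic rate r = 0.14 per year.
PV = PMT × [(1 − (1+r)^−n)/r] = 78,200 × [1 − (1+r)^−33] / r = CHF 551,171.65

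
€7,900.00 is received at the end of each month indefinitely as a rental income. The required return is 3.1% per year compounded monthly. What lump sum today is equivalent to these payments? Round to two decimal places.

€3,058,064.52

Periodic rate r = 0.031/12 per month.
Level perpetuity: PV = PMT / r = 7,900 / (0.031/12) = €3,058,064.52.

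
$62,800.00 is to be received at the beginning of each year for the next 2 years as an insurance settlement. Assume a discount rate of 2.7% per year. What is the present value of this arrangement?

$123,948.98

This is an annuity due: 2 payments of $62,800.00 at the beginning of each year.
Periodic rate r = 0.027 per year.
PV = PMT × [(1 − (1+r)^−n)/r] × (1+r) = 62,800 × [1 − (1+r)^−2] / r × (1+r) = $123,948.98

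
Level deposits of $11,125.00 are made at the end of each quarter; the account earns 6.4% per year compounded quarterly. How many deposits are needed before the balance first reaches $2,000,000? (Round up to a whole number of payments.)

Periodic rate r = 0.064/4 per quarter; n is counted in quarters.
Ordinary annuity FV: 2,000,000 = 11,125 × [((1+r)^n − 1)/r].
(1+r)^n = 1 + 2,000,000 × r / 11,125, so n = ln(1 + 2,000,000·r/11,125) / ln(1+r) = 85.36.
Round up to a whole number of payments: n = 86.

86 payments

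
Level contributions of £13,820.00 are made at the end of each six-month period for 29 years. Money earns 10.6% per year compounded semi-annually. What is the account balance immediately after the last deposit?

This is an ordinary annuity: 58 deposits of £13,820.00 at the end of each six-month period.
Periodic rate r = 0.106/2 per half-year; n is counted in half-years.
FV = PMT × [((1+r)^n − 1)/r] = 13,820 × [(1+r)^58 − 1] / r = £4,952,124.98

£4,952,124.98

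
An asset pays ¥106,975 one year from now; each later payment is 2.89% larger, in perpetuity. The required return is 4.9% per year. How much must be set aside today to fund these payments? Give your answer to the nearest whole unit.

Periodic rate r = 0.049 per year.
Growing perpetuity (Gordon): PV = PMT₁ / (r − g) = 106,975 / (r − 0.0289) = ¥5,322,139.

¥5,322,139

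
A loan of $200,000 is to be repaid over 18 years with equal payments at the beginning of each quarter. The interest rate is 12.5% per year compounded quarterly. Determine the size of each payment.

$6,802.73

Level annuity due; solve PV = PMT × [(1 − (1+r)^−n)/r] × (1+r) for PMT.
Periodic rate r = 0.125/4 per quarter; n is counted in quarters.
With n = 72: PMT = 200,000 / ([(1 − (1+r)^−n)/r] × (1+r)) = $6,802.73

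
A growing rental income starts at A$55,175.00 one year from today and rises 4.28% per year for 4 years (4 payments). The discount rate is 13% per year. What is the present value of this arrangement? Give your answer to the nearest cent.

A$173,842.82

Periodic rate r = 0.13 per year.
Growing ordinary annuity: PV = PMT₁ × [1 − ((1+g)/(1+r))^n] / (r − g) = 55,175 × [1 − ((1+0.0428)/(1+r))^4] / (r − 0.0428) = A$173,842.82.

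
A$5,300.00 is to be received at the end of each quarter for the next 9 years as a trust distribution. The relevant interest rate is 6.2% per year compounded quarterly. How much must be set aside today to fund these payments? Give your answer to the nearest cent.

This is an ordinary annuity: 36 payments of A$5,300.00 at the end of each quarter.
Periodic rate r = 0.062/4 per quarter; n is counted in quarters.
PV = PMT × [(1 − (1+r)^−n)/r] = 5,300 × [1 − (1+r)^−36] / r = A$145,388.32

A$145,388.32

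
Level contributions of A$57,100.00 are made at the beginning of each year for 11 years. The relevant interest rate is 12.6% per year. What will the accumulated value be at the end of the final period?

This is an annuity due: 11 deposits of A$57,100.00 at the beginning of each year.
Periodic rate r = 0.126 per year.
FV = PMT × [((1+r)^n − 1)/r] × (1+r) = 57,100 × [(1+r)^11 − 1] / r × (1+r) = A$1,372,187.53

A$1,372,187.53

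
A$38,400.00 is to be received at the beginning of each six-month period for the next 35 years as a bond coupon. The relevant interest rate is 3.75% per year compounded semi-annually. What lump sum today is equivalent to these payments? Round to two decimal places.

This is an annuity due: 70 payments of A$38,400.00 at the beginning of each six-month period.
Periodic rate r = 0.0375/2 per half-year; n is counted in half-years.
PV = PMT × [(1 − (1+r)^−n)/r] × (1+r) = 38,400 × [1 − (1+r)^−70] / r × (1+r) = A$1,517,986.93

A$1,517,986.93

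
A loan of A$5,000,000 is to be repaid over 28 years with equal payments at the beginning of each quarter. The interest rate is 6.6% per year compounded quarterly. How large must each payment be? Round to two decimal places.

Level annuity due; solve PV = PMT × [(1 − (1+r)^−n)/r] × (1+r) for PMT.
Periodic rate r = 0.066/4 per quarter; n is counted in quarters.
With n = 112: PMT = 5,000,000 / ([(1 − (1+r)^−n)/r] × (1+r)) = A$96,613.83

A$96,613.83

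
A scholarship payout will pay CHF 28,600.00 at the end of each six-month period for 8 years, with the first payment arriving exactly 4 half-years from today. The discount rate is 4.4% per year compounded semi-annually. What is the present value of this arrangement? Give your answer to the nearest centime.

CHF 358,083.00

Ordinary annuity of 16 payments, first payment at period 4.
Periodic rate r = 0.044/2 per half-year; n is counted in half-years.
The ordinary-annuity PV formula values the stream one period before the first payment (period 3); discount that back 3 periods:
PV₀ = 28,600 × [1 − (1+r)^−16] / r × (1+r)^−3 = CHF 358,083.00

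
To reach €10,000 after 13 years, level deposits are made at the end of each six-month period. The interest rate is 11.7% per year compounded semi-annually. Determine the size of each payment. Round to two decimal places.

€172.82

Level ordinary annuity; solve FV = PMT × [((1+r)^n − 1)/r] for PMT.
Periodic rate r = 0.117/2 per half-year; n is counted in half-years.
With n = 26: PMT = 10,000 / ([((1+r)^n − 1)/r]) = €172.82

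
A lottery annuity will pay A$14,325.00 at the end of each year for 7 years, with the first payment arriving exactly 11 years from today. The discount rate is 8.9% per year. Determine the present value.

Ordinary annuity of 7 payments, first payment at period 11.
Periodic rate r = 0.089 per year.
The ordinary-annuity PV formula values the stream one period before the first payment (period 10); discount that back 10 periods:
PV₀ = 14,325 × [1 − (1+r)^−7] / r × (1+r)^−10 = A$30,838.79

A$30,838.79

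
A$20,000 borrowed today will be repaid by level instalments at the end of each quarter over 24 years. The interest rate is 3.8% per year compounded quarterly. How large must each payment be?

A$318.50

Level ordinary annuity; solve PV = PMT × [(1 − (1+r)^−n)/r] for PMT.
Periodic rate r = 0.038/4 per quarter; n is counted in quarters.
With n = 96: PMT = 20,000 / ([(1 − (1+r)^−n)/r]) = A$318.50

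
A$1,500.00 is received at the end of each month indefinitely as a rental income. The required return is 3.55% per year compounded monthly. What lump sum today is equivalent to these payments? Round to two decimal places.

Periodic rate r = 0.0355/12 per month.
Level perpetuity: PV = PMT / r = 1,500 / (0.0355/12) = A$507,042.25.

A$507,042.25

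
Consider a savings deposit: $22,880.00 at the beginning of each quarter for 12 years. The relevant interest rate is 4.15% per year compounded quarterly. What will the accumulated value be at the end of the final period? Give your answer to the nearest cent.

$1,428,734.19

This is an annuity due: 48 deposits of $22,880.00 at the beginning of each quarter.
Periodic rate r = 0.0415/4 per quarter; n is counted in quarters.
FV = PMT × [((1+r)^n − 1)/r] × (1+r) = 22,880 × [(1+r)^48 − 1] / r × (1+r) = $1,428,734.19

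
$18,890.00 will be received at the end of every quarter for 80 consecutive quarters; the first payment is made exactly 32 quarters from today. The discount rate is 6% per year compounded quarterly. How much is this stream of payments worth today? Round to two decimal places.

$552,549.47

Ordinary annuity of 80 payments, first payment at period 32.
Periodic rate r = 0.06/4 per quarter; n is counted in quarters.
The ordinary-annuity PV formula values the stream one period before the first payment (period 31); discount that back 31 periods:
PV₀ = 18,890 × [1 − (1+r)^−80] / r × (1+r)^−31 = $552,549.47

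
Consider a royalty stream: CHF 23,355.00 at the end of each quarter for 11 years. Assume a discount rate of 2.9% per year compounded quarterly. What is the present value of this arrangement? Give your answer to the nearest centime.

This is an ordinary annuity: 44 payments of CHF 23,355.00 at the end of each quarter.
Periodic rate r = 0.029/4 per quarter; n is counted in quarters.
PV = PMT × [(1 − (1+r)^−n)/r] = 23,355 × [1 − (1+r)^−44] / r = CHF 877,141.22

CHF 877,141.22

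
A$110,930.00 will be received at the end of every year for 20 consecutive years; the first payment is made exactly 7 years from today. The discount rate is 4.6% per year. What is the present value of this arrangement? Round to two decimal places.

Ordinary annuity of 20 payments, first payment at period 7.
Periodic rate r = 0.046 per year.
The ordinary-annuity PV formula values the stream one period before the first payment (period 6); discount that back 6 periods:
PV₀ = 110,930 × [1 − (1+r)^−20] / r × (1+r)^−6 = A$1,092,225.35

A$1,092,225.35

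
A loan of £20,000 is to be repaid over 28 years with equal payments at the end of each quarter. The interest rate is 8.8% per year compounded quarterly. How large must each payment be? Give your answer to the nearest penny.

£482.14

Level ordinary annuity; solve PV = PMT × [(1 − (1+r)^−n)/r] for PMT.
Periodic rate r = 0.088/4 per quarter; n is counted in quarters.
With n = 112: PMT = 20,000 / ([(1 − (1+r)^−n)/r]) = £482.14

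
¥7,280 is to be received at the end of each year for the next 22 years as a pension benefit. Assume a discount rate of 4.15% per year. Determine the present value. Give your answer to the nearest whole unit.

This is an ordinary annuity: 22 payments of ¥7,280 at the end of each year.
Periodic rate r = 0.0415 per year.
PV = PMT × [(1 − (1+r)^−n)/r] = 7,280 × [1 − (1+r)^−22] / r = ¥103,712

¥103,712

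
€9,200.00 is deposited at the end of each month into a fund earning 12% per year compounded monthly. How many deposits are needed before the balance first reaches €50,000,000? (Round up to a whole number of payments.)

Periodic rate r = 0.12/12 per month; n is counted in months.
Ordinary annuity FV: 50,000,000 = 9,200 × [((1+r)^n − 1)/r].
(1+r)^n = 1 + 50,000,000 × r / 9,200, so n = ln(1 + 50,000,000·r/9,200) / ln(1+r) = 403.37.
Round up to a whole number of payments: n = 404.

404 payments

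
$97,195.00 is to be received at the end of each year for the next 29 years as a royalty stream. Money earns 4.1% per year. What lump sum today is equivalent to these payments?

This is an ordinary annuity: 29 payments of $97,195.00 at the end of each year.
Periodic rate r = 0.041 per year.
PV = PMT × [(1 − (1+r)^−n)/r] = 97,195 × [1 − (1+r)^−29] / r = $1,631,363.88

$1,631,363.88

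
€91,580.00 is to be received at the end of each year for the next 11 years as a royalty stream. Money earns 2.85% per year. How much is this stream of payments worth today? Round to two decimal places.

€854,438.81

This is an ordinary annuity: 11 payments of €91,580.00 at the end of each year.
Periodic rate r = 0.0285 per year.
PV = PMT × [(1 − (1+r)^−n)/r] = 91,580 × [1 − (1+r)^−11] / r = €854,438.81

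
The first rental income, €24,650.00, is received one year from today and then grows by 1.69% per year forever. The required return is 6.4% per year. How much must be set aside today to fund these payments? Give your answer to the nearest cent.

Periodic rate r = 0.064 per year.
Growing perpetuity (Gordon): PV = PMT₁ / (r − g) = 24,650 / (r − 0.0169) = €523,354.56.

€523,354.56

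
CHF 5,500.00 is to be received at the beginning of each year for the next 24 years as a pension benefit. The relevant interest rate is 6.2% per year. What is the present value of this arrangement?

CHF 71,971.09

This is an annuity due: 24 payments of CHF 5,500.00 at the beginning of each year.
Periodic rate r = 0.062 per year.
PV = PMT × [(1 − (1+r)^−n)/r] × (1+r) = 5,500 × [1 − (1+r)^−24] / r × (1+r) = CHF 71,971.09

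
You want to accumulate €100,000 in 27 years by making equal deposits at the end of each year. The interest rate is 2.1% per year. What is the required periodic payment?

Level ordinary annuity; solve FV = PMT × [((1+r)^n − 1)/r] for PMT.
Periodic rate r = 0.021 per year.
With n = 27: PMT = 100,000 / ([((1+r)^n − 1)/r]) = €2,790.14

€2,790.14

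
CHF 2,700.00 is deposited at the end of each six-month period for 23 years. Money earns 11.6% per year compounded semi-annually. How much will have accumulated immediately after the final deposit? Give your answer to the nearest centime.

This is an ordinary annuity: 46 deposits of CHF 2,700.00 at the end of each six-month period.
Periodic rate r = 0.116/2 per half-year; n is counted in half-years.
FV = PMT × [((1+r)^n − 1)/r] = 2,700 × [(1+r)^46 − 1] / r = CHF 576,144.86

CHF 576,144.86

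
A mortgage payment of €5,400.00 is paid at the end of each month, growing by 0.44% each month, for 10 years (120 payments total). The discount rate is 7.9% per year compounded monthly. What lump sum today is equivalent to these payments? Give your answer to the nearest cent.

€567,339.16

Periodic rate r = 0.079/12 per month; n is counted in months.
Growing ordinary annuity: PV = PMT₁ × [1 − ((1+g)/(1+r))^n] / (r − g) = 5,400 × [1 − ((1+0.0044)/(1+r))^120] / (r − 0.0044) = €567,339.16.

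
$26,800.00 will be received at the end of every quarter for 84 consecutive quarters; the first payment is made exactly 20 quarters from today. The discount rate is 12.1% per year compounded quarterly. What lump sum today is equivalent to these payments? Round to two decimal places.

$461,775.57

Ordinary annuity of 84 payments, first payment at period 20.
Periodic rate r = 0.121/4 per quarter; n is counted in quarters.
The ordinary-annuity PV formula values the stream one period before the first payment (period 19); discount that back 19 periods:
PV₀ = 26,800 × [1 − (1+r)^−84] / r × (1+r)^−19 = $461,775.57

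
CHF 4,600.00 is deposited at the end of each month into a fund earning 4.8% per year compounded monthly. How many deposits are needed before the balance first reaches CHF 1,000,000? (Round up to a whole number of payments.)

157 payments

Periodic rate r = 0.048/12 per month; n is counted in months.
Ordinary annuity FV: 1,000,000 = 4,600 × [((1+r)^n − 1)/r].
(1+r)^n = 1 + 1,000,000 × r / 4,600, so n = ln(1 + 1,000,000·r/4,600) / ln(1+r) = 156.74.
Round up to a whole number of payments: n = 157.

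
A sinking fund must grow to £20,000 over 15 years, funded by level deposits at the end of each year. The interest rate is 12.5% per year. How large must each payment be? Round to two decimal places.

Level ordinary annuity; solve FV = PMT × [((1+r)^n − 1)/r] for PMT.
Periodic rate r = 0.125 per year.
With n = 15: PMT = 20,000 / ([((1+r)^n − 1)/r]) = £515.28

£515.28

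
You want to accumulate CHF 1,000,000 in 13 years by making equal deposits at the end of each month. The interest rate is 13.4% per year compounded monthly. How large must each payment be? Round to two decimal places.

Level ordinary annuity; solve FV = PMT × [((1+r)^n − 1)/r] for PMT.
Periodic rate r = 0.134/12 per month; n is counted in months.
With n = 156: PMT = 1,000,000 / ([((1+r)^n − 1)/r]) = CHF 2,399.42

CHF 2,399.42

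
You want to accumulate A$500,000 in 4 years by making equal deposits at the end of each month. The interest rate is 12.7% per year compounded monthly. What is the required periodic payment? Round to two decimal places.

Level ordinary annuity; solve FV = PMT × [((1+r)^n − 1)/r] for PMT.
Periodic rate r = 0.127/12 per month; n is counted in months.
With n = 48: PMT = 500,000 / ([((1+r)^n − 1)/r]) = A$8,047.75

A$8,047.75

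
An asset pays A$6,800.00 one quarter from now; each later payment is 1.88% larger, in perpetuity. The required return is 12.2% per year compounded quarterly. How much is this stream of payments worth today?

A$581,196.58

Periodic rate r = 0.122/4 per quarter.
Growing perpetuity (Gordon): PV = PMT₁ / (r − g) = 6,800 / (r − 0.0188) = A$581,196.58.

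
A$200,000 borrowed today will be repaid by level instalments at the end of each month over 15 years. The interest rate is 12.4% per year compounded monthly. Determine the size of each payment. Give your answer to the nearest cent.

Level ordinary annuity; solve PV = PMT × [(1 − (1+r)^−n)/r] for PMT.
Periodic rate r = 0.124/12 per month; n is counted in months.
With n = 180: PMT = 200,000 / ([(1 − (1+r)^−n)/r]) = A$2,452.04

A$2,452.04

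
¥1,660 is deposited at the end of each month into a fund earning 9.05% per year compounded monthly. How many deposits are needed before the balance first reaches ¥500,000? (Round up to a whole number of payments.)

158 payments

Periodic rate r = 0.0905/12 per month; n is counted in months.
Ordinary annuity FV: 500,000 = 1,660 × [((1+r)^n − 1)/r].
(1+r)^n = 1 + 500,000 × r / 1,660, so n = ln(1 + 500,000·r/1,660) / ln(1+r) = 157.76.
Round up to a whole number of payments: n = 158.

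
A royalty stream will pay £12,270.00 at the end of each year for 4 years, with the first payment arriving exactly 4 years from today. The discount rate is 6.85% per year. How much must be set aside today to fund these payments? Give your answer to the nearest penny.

£34,184.99

Ordinary annuity of 4 payments, first payment at period 4.
Periodic rate r = 0.0685 per year.
The ordinary-annuity PV formula values the stream one period before the first payment (period 3); discount that back 3 periods:
PV₀ = 12,270 × [1 − (1+r)^−4] / r × (1+r)^−3 = £34,184.99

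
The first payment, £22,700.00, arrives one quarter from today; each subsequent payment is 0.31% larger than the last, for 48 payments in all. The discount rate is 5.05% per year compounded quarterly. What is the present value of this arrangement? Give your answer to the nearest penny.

£869,121.61

Periodic rate r = 0.0505/4 per quarter; n is counted in quarters.
Growing ordinary annuity: PV = PMT₁ × [1 − ((1+g)/(1+r))^n] / (r − g) = 22,700 × [1 − ((1+0.0031)/(1+r))^48] / (r − 0.0031) = £869,121.61.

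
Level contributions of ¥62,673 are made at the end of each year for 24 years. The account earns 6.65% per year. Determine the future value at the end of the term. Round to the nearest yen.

This is an ordinary annuity: 24 deposits of ¥62,673 at the end of each year.
Periodic rate r = 0.0665 per year.
FV = PMT × [((1+r)^n − 1)/r] = 62,673 × [(1+r)^24 − 1] / r = ¥3,476,503

¥3,476,503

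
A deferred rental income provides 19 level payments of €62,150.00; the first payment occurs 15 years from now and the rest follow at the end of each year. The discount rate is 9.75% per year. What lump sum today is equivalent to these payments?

€143,703.79

Ordinary annuity of 19 payments, first payment at period 15.
Periodic rate r = 0.0975 per year.
The ordinary-annuity PV formula values the stream one period before the first payment (period 14); discount that back 14 periods:
PV₀ = 62,150 × [1 − (1+r)^−19] / r × (1+r)^−14 = €143,703.79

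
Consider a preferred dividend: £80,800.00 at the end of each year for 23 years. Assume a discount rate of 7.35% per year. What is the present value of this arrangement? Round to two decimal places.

£884,201.65

This is an ordinary annuity: 23 payments of £80,800.00 at the end of each year.
Periodic rate r = 0.0735 per year.
PV = PMT × [(1 − (1+r)^−n)/r] = 80,800 × [1 − (1+r)^−23] / r = £884,201.65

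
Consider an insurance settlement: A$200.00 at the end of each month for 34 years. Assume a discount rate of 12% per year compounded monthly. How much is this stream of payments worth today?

This is an ordinary annuity: 408 payments of A$200.00 at the end of each month.
Periodic rate r = 0.12/12 per month; n is counted in months.
PV = PMT × [(1 − (1+r)^−n)/r] = 200 × [1 − (1+r)^−408] / r = A$19,654.93

A$19,654.93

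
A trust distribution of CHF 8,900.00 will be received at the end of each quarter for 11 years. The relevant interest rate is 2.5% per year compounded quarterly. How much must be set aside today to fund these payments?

This is an ordinary annuity: 44 payments of CHF 8,900.00 at the end of each quarter.
Periodic rate r = 0.025/4 per quarter; n is counted in quarters.
PV = PMT × [(1 − (1+r)^−n)/r] = 8,900 × [1 − (1+r)^−44] / r = CHF 341,443.23

CHF 341,443.23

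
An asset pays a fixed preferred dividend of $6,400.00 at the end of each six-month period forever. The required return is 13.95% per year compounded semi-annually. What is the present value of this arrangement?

$91,756.27

Periodic rate r = 0.1395/2 per half-year.
Level perpetuity: PV = PMT / r = 6,400 / (0.1395/2) = $91,756.27.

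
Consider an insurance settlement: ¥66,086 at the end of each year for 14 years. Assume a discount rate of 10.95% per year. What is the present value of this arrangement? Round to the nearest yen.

This is an ordinary annuity: 14 payments of ¥66,086 at the end of each year.
Periodic rate r = 0.1095 per year.
PV = PMT × [(1 − (1+r)^−n)/r] = 66,086 × [1 − (1+r)^−14] / r = ¥462,624

¥462,624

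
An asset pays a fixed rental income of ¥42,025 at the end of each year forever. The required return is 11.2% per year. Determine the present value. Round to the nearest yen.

¥375,223

Periodic rate r = 0.112 per year.
Level perpetuity: PV = PMT / r = 42,025 / (0.112) = ¥375,223.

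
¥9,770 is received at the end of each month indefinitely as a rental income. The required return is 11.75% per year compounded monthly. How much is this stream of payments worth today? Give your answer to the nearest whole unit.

Periodic rate r = 0.1175/12 per month.
Level perpetuity: PV = PMT / r = 9,770 / (0.1175/12) = ¥997,787.

¥997,787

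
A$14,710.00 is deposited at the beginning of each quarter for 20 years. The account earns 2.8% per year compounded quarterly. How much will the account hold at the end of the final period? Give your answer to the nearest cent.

A$1,581,306.64

This is an annuity due: 80 deposits of A$14,710.00 at the beginning of each quarter.
Periodic rate r = 0.028/4 per quarter; n is counted in quarters.
FV = PMT × [((1+r)^n − 1)/r] × (1+r) = 14,710 × [(1+r)^80 − 1] / r × (1+r) = A$1,581,306.64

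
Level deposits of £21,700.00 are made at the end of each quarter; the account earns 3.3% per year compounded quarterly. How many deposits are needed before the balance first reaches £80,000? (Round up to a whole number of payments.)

4 payments

Periodic rate r = 0.033/4 per quarter; n is counted in quarters.
Ordinary annuity FV: 80,000 = 21,700 × [((1+r)^n − 1)/r].
(1+r)^n = 1 + 80,000 × r / 21,700, so n = ln(1 + 80,000·r/21,700) / ln(1+r) = 3.65.
Round up to a whole number of payments: n = 4.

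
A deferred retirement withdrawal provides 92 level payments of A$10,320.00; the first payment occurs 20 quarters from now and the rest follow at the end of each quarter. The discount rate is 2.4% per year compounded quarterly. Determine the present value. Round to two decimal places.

A$649,779.90

Ordinary annuity of 92 payments, first payment at period 20.
Periodic rate r = 0.024/4 per quarter; n is counted in quarters.
The ordinary-annuity PV formula values the stream one period before the first payment (period 19); discount that back 19 periods:
PV₀ = 10,320 × [1 − (1+r)^−92] / r × (1+r)^−19 = A$649,779.90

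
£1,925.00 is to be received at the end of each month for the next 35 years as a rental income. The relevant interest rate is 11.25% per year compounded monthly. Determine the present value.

£201,255.86

This is an ordinary annuity: 420 payments of £1,925.00 at the end of each month.
Periodic rate r = 0.1125/12 per month; n is counted in months.
PV = PMT × [(1 − (1+r)^−n)/r] = 1,925 × [1 − (1+r)^−420] / r = £201,255.86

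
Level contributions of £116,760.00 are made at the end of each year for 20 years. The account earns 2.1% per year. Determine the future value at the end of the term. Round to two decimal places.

£2,865,382.64

This is an ordinary annuity: 20 deposits of £116,760.00 at the end of each year.
Periodic rate r = 0.021 per year.
FV = PMT × [((1+r)^n − 1)/r] = 116,760 × [(1+r)^20 − 1] / r = £2,865,382.64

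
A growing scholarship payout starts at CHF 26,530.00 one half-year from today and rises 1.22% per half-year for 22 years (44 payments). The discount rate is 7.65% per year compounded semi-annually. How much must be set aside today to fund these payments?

Periodic rate r = 0.0765/2 per half-year; n is counted in half-years.
Growing ordinary annuity: PV = PMT₁ × [1 − ((1+g)/(1+r))^n] / (r − g) = 26,530 × [1 − ((1+0.0122)/(1+r))^44] / (r − 0.0122) = CHF 685,488.52.

CHF 685,488.52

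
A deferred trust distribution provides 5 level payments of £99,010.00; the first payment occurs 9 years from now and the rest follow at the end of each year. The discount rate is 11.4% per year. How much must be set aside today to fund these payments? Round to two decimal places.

£152,742.83

Ordinary annuity of 5 payments, first payment at period 9.
Periodic rate r = 0.114 per year.
The ordinary-annuity PV formula values the stream one period before the first payment (period 8); discount that back 8 periods:
PV₀ = 99,010 × [1 − (1+r)^−5] / r × (1+r)^−8 = £152,742.83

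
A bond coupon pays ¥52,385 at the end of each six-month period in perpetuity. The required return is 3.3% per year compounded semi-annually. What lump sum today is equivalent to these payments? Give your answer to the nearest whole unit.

Periodic rate r = 0.033/2 per half-year.
Level perpetuity: PV = PMT / r = 52,385 / (0.033/2) = ¥3,174,848.

¥3,174,848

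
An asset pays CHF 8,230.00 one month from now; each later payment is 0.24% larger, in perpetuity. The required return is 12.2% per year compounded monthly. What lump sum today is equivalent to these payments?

CHF 1,059,656.65

Periodic rate r = 0.122/12 per month.
Growing perpetuity (Gordon): PV = PMT₁ / (r − g) = 8,230 / (r − 0.0024) = CHF 1,059,656.65.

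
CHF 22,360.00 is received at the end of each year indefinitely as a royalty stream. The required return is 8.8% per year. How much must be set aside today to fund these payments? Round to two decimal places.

Periodic rate r = 0.088 per year.
Level perpetuity: PV = PMT / r = 22,360 / (0.088) = CHF 254,090.91.

CHF 254,090.91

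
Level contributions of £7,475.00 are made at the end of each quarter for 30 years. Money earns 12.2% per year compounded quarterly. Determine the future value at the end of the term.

£8,772,101.20

This is an ordinary annuity: 120 deposits of £7,475.00 at the end of each quarter.
Periodic rate r = 0.122/4 per quarter; n is counted in quarters.
FV = PMT × [((1+r)^n − 1)/r] = 7,475 × [(1+r)^120 − 1] / r = £8,772,101.20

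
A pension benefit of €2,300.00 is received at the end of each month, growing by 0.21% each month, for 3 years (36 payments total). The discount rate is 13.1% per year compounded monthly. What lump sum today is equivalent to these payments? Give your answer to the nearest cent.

Periodic rate r = 0.131/12 per month; n is counted in months.
Growing ordinary annuity: PV = PMT₁ × [1 − ((1+g)/(1+r))^n] / (r − g) = 2,300 × [1 − ((1+0.0021)/(1+r))^36] / (r − 0.0021) = €70,556.41.

€70,556.41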